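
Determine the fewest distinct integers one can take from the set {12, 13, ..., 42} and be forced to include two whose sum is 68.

24

Two chosen integers sum to 68 exactly when both halves of some pair {x, 68−x} with 26 ≤ x ≤ 68−x ≤ 42 are chosen — 8 such pairs.
The remaining 15 elements (those with no distinct partner in range) can never complete a 68-sum, so the worst case takes all of them and one from each pair: 15 + 8 = 23.
The 24th integer has to be the second member of some pair, so 23 + 1 = 24.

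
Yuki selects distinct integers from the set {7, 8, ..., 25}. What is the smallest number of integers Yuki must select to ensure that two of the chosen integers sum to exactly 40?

Group the elements by complementary pair {x, 40−x}: {15,25}, {16,24}, {17,23}, …, giving 5 two-element pairs, the single value 20 (it cannot pair with itself since the integers are distinct), and 8 integers whose partner 40−x falls outside [7,25].
By the pigeonhole principle, treating each of those 14 groups as a pigeonhole, one can pick one integer per group — 14 integers — with no two summing to 40.
The 15th integer lands in an occupied pair, forcing a sum of 40.

15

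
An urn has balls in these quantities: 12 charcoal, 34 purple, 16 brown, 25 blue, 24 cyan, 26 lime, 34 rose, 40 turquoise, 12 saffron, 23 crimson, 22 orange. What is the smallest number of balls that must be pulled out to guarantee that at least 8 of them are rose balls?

In the worst case for collecting rose balls, every non-rose ball comes out first.
There are 12 + 34 + 16 + 25 + 24 + 26 + 40 + 12 + 23 + 22 = 234 non-rose balls altogether.
After those, each further ball must be rose, so 234 + 8 = 242 draws guarantee 8 rose balls.

242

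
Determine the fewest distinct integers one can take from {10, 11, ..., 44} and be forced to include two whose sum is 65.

24

Two chosen integers sum to 65 exactly when both halves of some pair {x, 65−x} with 21 ≤ x ≤ 65−x ≤ 44 are chosen — 12 such pairs.
The remaining 11 elements (those with no distinct partner in range) can never complete a 65-sum, so the worst case takes all of them and one from each pair: 11 + 12 = 23.
Pigeonhole: the 24th integer has to be the second member of some pair, so 23 + 1 = 24.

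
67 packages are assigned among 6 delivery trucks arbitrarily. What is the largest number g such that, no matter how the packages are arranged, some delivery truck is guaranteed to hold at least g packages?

The 6 delivery trucks are the holes and the 67 packages are the pigeons.
If every delivery truck held at most 11 packages, the total would be at most 6 × 11 = 66, which is less than 67.
So some delivery truck holds at least ⌈67/6⌉ = 12 packages.

12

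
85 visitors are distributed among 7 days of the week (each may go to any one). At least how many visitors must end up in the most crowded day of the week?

13

Pigeonhole: the 7 days of the week are the holes and the 85 visitors are the pigeons.
If every day of the week held at most 12 visitors, the total would be at most 7 × 12 = 84, which is less than 85.
So some day of the week holds at least ⌈85/7⌉ = 13 visitors.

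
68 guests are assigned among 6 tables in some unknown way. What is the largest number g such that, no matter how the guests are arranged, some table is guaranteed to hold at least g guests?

12

By the pigeonhole principle, the 6 tables are the holes and the 68 guests are the pigeons.
If every table held at most 11 guests, the total would be at most 6 × 11 = 66, which is less than 68.
So some table holds at least ⌈68/6⌉ = 12 guests.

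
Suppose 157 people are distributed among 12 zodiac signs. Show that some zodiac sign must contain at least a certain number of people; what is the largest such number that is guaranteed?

14

By the pigeonhole principle, the 12 zodiac signs are the holes and the 157 people are the pigeons.
If every zodiac sign held at most 13 people, the total would be at most 12 × 13 = 156, which is less than 157.
So some zodiac sign holds at least ⌈157/12⌉ = 14 people.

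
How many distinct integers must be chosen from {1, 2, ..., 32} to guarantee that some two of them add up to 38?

20

A set avoiding the sum 38 can contain at most one of each pair {x, 38−x}, plus the 6 elements whose complement lies outside the range or equal to its own complement.
The integers 1, …, 19 (19 of them) are such a set: any two sum to at least 1+2 = 3 and at most 18+19 = 37 < 38.
Any 20th integer completes one of the 13 pairs, so 20 choices force a sum of 38.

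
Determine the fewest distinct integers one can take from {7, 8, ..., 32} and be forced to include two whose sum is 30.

Two chosen integers sum to 30 exactly when both halves of some pair {x, 30−x} with 7 ≤ x ≤ 30−x ≤ 23 are chosen — 8 such pairs.
The remaining 10 elements (those with no distinct partner in range) can never complete a 30-sum, so the worst case takes all of them and one from each pair: 10 + 8 = 18.
By pigeonhole, the 19th integer has to be the second member of some pair, so 18 + 1 = 19.

19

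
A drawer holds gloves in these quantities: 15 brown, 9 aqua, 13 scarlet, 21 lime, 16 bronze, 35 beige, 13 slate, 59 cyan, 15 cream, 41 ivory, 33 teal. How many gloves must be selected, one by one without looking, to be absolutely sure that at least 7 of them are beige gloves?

In the worst case for collecting beige gloves, every non-beige glove comes out first.
There are 15 + 9 + 13 + 21 + 16 + 13 + 59 + 15 + 41 + 33 = 235 non-beige gloves altogether.
After those, each further glove must be beige, so 235 + 7 = 242 draws guarantee 7 beige gloves.

242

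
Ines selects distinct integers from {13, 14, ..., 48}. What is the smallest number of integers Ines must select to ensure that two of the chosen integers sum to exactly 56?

A set avoiding the sum 56 can contain at most one of each pair {x, 56−x}, plus the 6 elements whose complement lies outside the range or equal to its own complement.
The integers 28, …, 48 (21 of them) are such a set: any two sum to at least 28+29 = 57 > 56.
Any 22nd integer completes one of the 15 pairs, so 22 choices force a sum of 56.

22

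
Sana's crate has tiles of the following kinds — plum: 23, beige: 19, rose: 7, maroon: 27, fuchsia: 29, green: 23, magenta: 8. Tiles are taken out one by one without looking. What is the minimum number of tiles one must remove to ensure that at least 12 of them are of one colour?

By the pigeonhole principle, put each drawn tile into a box by colour. The largest draw with every box below 12 takes min(count, 11) from each colour; colours with fewer than 11 contribute all they have.
Σ min(cᵢ, 11) = 11 + 11 + 7 + 11 + 11 + 11 + 8 = 70.
Draw number 70 + 1 = 71 must push one box to 12.

71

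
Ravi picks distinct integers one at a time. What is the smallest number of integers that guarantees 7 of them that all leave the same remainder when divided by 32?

By pigeonhole, the 32 residue classes mod 32 are the pigeonholes.
With 192 integers one could put 6 in each residue class and have no class reach 7.
The 193rd integer pushes some class to 7, so 32·6 + 1 = 193.

193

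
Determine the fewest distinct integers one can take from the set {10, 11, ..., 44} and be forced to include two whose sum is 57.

20

Group the elements by complementary pair {x, 57−x}: {13,44}, {14,43}, {15,42}, …, giving 16 two-element pairs and 3 integers whose partner 57−x falls outside [10,44].
Pigeonhole: treating each of those 19 groups as a pigeonhole, one can pick one integer per group — 19 integers — with no two summing to 57.
The 20th integer lands in an occupied pair, forcing a sum of 57.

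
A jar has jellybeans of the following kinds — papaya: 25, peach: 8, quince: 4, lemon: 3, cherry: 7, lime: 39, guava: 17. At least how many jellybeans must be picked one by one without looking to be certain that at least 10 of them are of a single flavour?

50

Put each drawn jellybean into a box by flavour. The largest draw with every box below 10 takes min(count, 9) from each flavour; flavours with fewer than 9 contribute all they have.
Σ min(cᵢ, 9) = 9 + 8 + 4 + 3 + 7 + 9 + 9 = 49.
Draw number 49 + 1 = 50 must push one box to 10.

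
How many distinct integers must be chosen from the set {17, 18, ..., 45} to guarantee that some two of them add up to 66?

18

A set avoiding the sum 66 can contain at most one of each pair {x, 66−x}, plus the 5 elements whose complement lies outside the range or equal to its own complement.
The integers 17, …, 33 (17 of them) are such a set: any two sum to at least 17+18 = 35 and at most 32+33 = 65 < 66.
Any 18th integer completes one of the 12 pairs, so 18 choices force a sum of 66.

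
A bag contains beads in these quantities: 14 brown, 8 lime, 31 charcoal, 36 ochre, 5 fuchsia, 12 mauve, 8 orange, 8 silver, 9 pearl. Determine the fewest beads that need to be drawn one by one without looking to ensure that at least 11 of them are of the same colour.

79

The 9 colours are the holes; the beads drawn are the pigeons.
To avoid 11 of any one colour, the worst case takes at most 10 of each colour, or every bead of a colour that has fewer than 10.
That gives 10 + 8 + 10 + 10 + 5 + 10 + 8 + 8 + 9 = 78 beads with no colour reaching 11.
The next bead forces some colour to 11, so 78 + 1 = 79.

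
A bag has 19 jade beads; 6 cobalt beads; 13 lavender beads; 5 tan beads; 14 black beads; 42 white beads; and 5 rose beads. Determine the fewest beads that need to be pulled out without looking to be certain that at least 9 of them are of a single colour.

49

The 7 colours are the holes; the beads drawn are the pigeons.
To avoid 9 of any one colour, the worst case takes at most 8 of each colour, or every bead of a colour that has fewer than 8.
That gives 8 + 6 + 8 + 5 + 8 + 8 + 5 = 48 beads with no colour reaching 9.
The next bead forces some colour to 9, so 48 + 1 = 49.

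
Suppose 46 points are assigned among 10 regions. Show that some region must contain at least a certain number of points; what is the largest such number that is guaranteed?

5

Pigeonhole: the 10 regions are the holes and the 46 points are the pigeons.
If every region held at most 4 points, the total would be at most 10 × 4 = 40, which is less than 46.
So some region holds at least ⌈46/10⌉ = 5 points.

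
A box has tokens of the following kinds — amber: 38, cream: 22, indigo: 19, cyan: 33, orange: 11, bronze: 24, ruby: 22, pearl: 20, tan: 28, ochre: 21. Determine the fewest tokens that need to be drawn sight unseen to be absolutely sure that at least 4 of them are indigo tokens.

223

In the worst case for collecting indigo tokens, every non-indigo token comes out first.
There are 38 + 22 + 33 + 11 + 24 + 22 + 20 + 28 + 21 = 219 non-indigo tokens altogether.
After those, each further token must be indigo, so 219 + 4 = 223 draws guarantee 4 indigo tokens.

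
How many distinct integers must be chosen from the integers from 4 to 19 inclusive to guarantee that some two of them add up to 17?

Two chosen integers sum to 17 exactly when both halves of some pair {x, 17−x} with 4 ≤ x ≤ 17−x ≤ 13 are chosen — 5 such pairs.
The remaining 6 elements (those with no distinct partner in range) can never complete a 17-sum, so the worst case takes all of them and one from each pair: 6 + 5 = 11.
Pigeonhole: the 12th integer has to be the second member of some pair, so 11 + 1 = 12.

12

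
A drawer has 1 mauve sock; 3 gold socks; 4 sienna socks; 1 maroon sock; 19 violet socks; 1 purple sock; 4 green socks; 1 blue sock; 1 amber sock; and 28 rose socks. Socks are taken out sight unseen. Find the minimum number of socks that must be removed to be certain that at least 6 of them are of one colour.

By pigeonhole, put each drawn sock into a box by colour. The largest draw with every box below 6 takes min(count, 5) from each colour; colours with fewer than 5 contribute all they have.
Σ min(cᵢ, 5) = 1 + 3 + 4 + 1 + 5 + 1 + 4 + 1 + 1 + 5 = 26.
Draw number 26 + 1 = 27 must push one box to 6.

27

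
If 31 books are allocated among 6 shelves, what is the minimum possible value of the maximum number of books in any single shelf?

6

The 6 shelves are the holes and the 31 books are the pigeons.
If every shelf held at most 5 books, the total would be at most 6 × 5 = 30, which is less than 31.
So some shelf holds at least ⌈31/6⌉ = 6 books.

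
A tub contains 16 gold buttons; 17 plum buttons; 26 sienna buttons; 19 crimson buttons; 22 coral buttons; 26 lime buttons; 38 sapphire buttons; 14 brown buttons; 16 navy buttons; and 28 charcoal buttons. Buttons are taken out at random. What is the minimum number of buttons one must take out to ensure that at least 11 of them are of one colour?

An adversary could hand out at most 10 buttons per colour: 10 + 10 + 10 + 10 + 10 + 10 + 10 + 10 + 10 + 10 = 100 buttons and still no colour has 11.
One more button lands in a colour already at 10, so 101 draws are enough and 100 are not.

101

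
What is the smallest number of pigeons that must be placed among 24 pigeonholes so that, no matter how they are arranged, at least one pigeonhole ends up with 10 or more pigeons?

217

With 216 pigeons one could put exactly 9 in each of the 24 pigeonholes, and no pigeonhole would reach 10.
One more pigeon must land in a pigeonhole that already has 9, giving it 10.
So 24 × 9 + 1 = 217 pigeons are required.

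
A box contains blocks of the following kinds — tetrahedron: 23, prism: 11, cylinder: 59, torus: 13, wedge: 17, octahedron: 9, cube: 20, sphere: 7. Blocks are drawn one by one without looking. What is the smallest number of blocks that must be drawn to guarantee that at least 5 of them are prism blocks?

In the worst case for collecting prism blocks, every non-prism block comes out first.
There are 23 + 59 + 13 + 17 + 9 + 20 + 7 = 148 non-prism blocks altogether.
After those, each further block must be prism, so 148 + 5 = 153 draws guarantee 5 prism blocks.

153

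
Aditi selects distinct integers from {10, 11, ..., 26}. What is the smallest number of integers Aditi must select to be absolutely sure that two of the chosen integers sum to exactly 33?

11

Group the elements by complementary pair {x, 33−x}: {10,23}, {11,22}, {12,21}, …, giving 7 two-element pairs and 3 integers whose partner 33−x falls outside [10,26].
By pigeonhole, treating each of those 10 groups as a pigeonhole, one can pick one integer per group — 10 integers — with no two summing to 33.
The 11th integer lands in an occupied pair, forcing a sum of 33.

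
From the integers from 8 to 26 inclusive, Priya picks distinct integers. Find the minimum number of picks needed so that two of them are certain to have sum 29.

A set avoiding the sum 29 can contain at most one of each pair {x, 29−x}, plus the 5 elements whose complement lies outside the range.
The integers 15, …, 26 (12 of them) are such a set: any two sum to at least 15+16 = 31 > 29.
By the pigeonhole principle, any 13th integer completes one of the 7 pairs, so 13 choices force a sum of 29.

13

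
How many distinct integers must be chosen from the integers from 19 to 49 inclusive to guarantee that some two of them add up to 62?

20

Two chosen integers sum to 62 exactly when both halves of some pair {x, 62−x} with 19 ≤ x ≤ 62−x ≤ 43 are chosen — 12 such pairs.
The remaining 7 elements (those with no distinct partner in range) can never complete a 62-sum, so the worst case takes all of them and one from each pair: 7 + 12 = 19.
The 20th integer has to be the second member of some pair, so 19 + 1 = 20.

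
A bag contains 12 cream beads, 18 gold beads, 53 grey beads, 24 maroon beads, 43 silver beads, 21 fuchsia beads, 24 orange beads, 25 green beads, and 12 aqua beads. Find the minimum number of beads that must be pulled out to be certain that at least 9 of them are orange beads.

217

In the worst case for collecting orange beads, every non-orange bead comes out first.
There are 12 + 18 + 53 + 24 + 43 + 21 + 25 + 12 = 208 non-orange beads altogether.
After those, each further bead must be orange, so 208 + 9 = 217 draws guarantee 9 orange beads.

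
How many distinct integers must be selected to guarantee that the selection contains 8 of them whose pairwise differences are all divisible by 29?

204

Integers whose pairwise differences are multiples of 29 are exactly those sharing a remainder mod 29. Pigeonhole: the 29 residue classes mod 29 are the pigeonholes.
With 203 integers one could put 7 in each residue class and have no class reach 8.
The 204th integer pushes some class to 8, so 29·7 + 1 = 204.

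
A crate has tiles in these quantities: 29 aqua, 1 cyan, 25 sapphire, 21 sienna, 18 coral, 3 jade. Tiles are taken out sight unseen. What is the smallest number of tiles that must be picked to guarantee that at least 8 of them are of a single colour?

An adversary could hand out at most 7 tiles per colour (cyan, jade run out sooner): 7 + 1 + 7 + 7 + 7 + 3 = 32 tiles and still no colour has 8.
One more tile lands in a colour already at 7, so 33 draws are enough and 32 are not.

33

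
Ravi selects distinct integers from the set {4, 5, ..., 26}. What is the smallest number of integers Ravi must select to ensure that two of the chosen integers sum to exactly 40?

A set avoiding the sum 40 can contain at most one of each pair {x, 40−x}, plus the 11 elements whose complement lies outside the range or equal to its own complement.
The integers 4, …, 20 (17 of them) are such a set: any two sum to at least 4+5 = 9 and at most 19+20 = 39 < 40.
Any 18th integer completes one of the 6 pairs, so 18 choices force a sum of 40.

18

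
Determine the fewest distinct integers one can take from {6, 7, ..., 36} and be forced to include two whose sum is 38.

19

Group the elements by complementary pair {x, 38−x}: {6,32}, {7,31}, {8,30}, …, giving 13 two-element pairs, the single value 19 (it cannot pair with itself since the integers are distinct), and 4 integers whose partner 38−x falls outside [6,36].
Treating each of those 18 groups as a pigeonhole, one can pick one integer per group — 18 integers — with no two summing to 38.
The 19th integer lands in an occupied pair, forcing a sum of 38.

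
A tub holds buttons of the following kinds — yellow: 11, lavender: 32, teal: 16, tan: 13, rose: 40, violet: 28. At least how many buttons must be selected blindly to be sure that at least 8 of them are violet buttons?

120

In the worst case for collecting violet buttons, every non-violet button comes out first.
There are 11 + 32 + 16 + 13 + 40 = 112 non-violet buttons altogether.
After those, each further button must be violet, so 112 + 8 = 120 draws guarantee 8 violet buttons.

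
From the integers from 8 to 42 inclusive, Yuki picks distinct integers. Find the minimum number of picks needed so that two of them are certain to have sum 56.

A set avoiding the sum 56 can contain at most one of each pair {x, 56−x}, plus the 7 elements whose complement lies outside the range or equal to its own complement.
The integers 8, …, 28 (21 of them) are such a set: any two sum to at least 8+9 = 17 and at most 27+28 = 55 < 56.
By pigeonhole, any 22nd integer completes one of the 14 pairs, so 22 choices force a sum of 56.

22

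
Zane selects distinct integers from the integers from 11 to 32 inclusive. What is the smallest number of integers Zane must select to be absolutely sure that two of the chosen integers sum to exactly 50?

16

A set avoiding the sum 50 can contain at most one of each pair {x, 50−x}, plus the 8 elements whose complement lies outside the range or equal to its own complement.
The integers 11, …, 25 (15 of them) are such a set: any two sum to at least 11+12 = 23 and at most 24+25 = 49 < 50.
Any 16th integer completes one of the 7 pairs, so 16 choices force a sum of 50.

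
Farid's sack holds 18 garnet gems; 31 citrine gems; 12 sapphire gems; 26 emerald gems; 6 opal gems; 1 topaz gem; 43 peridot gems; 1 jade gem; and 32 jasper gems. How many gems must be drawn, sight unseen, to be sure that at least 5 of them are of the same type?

An adversary could hand out at most 4 gems per type (topaz, jade run out sooner): 4 + 4 + 4 + 4 + 4 + 1 + 4 + 1 + 4 = 30 gems and still no type has 5.
Pigeonhole: one more gem lands in a type already at 4, so 31 draws are enough and 30 are not.

31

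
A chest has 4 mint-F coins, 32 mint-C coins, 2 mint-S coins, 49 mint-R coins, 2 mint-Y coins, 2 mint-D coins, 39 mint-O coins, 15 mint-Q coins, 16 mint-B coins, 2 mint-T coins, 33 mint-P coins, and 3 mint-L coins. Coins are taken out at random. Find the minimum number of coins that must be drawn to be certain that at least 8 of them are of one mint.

The 12 mints are the holes; the coins drawn are the pigeons.
To avoid 8 of any one mint, the worst case takes at most 7 of each mint, or every coin of a mint that has fewer than 7.
That gives 4 + 7 + 2 + 7 + 2 + 2 + 7 + 7 + 7 + 2 + 7 + 3 = 57 coins with no mint reaching 8.
The next coin forces some mint to 8, so 57 + 1 = 58.

58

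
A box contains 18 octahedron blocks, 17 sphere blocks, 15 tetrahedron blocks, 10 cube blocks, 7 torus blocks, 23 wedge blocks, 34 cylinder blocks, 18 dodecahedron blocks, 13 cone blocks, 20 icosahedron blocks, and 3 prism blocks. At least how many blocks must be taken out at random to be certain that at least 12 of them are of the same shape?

By pigeonhole, the 11 shapes are the holes; the blocks drawn are the pigeons.
To avoid 12 of any one shape, the worst case takes at most 11 of each shape, or every block of a shape that has fewer than 11.
That gives 11 + 11 + 11 + 10 + 7 + 11 + 11 + 11 + 11 + 11 + 3 = 108 blocks with no shape reaching 12.
The next block forces some shape to 12, so 108 + 1 = 109.

109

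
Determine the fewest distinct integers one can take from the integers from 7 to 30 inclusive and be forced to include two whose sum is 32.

16

Group the elements by complementary pair {x, 32−x}: {7,25}, {8,24}, {9,23}, …, giving 9 two-element pairs, the single value 16 (it cannot pair with itself since the integers are distinct), and 5 integers whose partner 32−x falls outside [7,30].
Treating each of those 15 groups as a pigeonhole, one can pick one integer per group — 15 integers — with no two summing to 32.
The 16th integer lands in an occupied pair, forcing a sum of 32.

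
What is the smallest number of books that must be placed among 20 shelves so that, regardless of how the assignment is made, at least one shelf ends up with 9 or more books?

With 160 books one could put exactly 8 in each of the 20 shelves, and no shelf would reach 9.
One more book must land in a shelf that already has 8, giving it 9.
So 20 × 8 + 1 = 161 books are required.

161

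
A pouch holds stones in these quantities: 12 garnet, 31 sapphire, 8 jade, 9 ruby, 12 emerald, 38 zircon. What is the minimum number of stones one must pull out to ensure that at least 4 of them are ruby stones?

In the worst case for collecting ruby stones, every non-ruby stone comes out first.
There are 12 + 31 + 8 + 12 + 38 = 101 non-ruby stones altogether.
After those, each further stone must be ruby, so 101 + 4 = 105 draws guarantee 4 ruby stones.

105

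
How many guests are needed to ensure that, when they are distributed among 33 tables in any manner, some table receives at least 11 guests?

331

With 330 guests one could put exactly 10 in each of the 33 tables, and no table would reach 11.
One more guest must land in a table that already has 10, giving it 11.
So 33 × 10 + 1 = 331 guests are required.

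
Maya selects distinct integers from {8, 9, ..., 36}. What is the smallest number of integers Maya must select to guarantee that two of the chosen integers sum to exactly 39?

18

A set avoiding the sum 39 can contain at most one of each pair {x, 39−x}, plus the 5 elements whose complement lies outside the range.
The integers 20, …, 36 (17 of them) are such a set: any two sum to at least 20+21 = 41 > 39.
By pigeonhole, any 18th integer completes one of the 12 pairs, so 18 choices force a sum of 39.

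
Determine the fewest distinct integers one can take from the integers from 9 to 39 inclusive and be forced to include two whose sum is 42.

A set avoiding the sum 42 can contain at most one of each pair {x, 42−x}, plus the 7 elements whose complement lies outside the range or equal to its own complement.
The integers 21, …, 39 (19 of them) are such a set: any two sum to at least 21+22 = 43 > 42.
Any 20th integer completes one of the 12 pairs, so 20 choices force a sum of 42.

20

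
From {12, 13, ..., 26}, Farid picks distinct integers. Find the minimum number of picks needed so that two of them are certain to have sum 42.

11

A set avoiding the sum 42 can contain at most one of each pair {x, 42−x}, plus the 5 elements whose complement lies outside the range or equal to its own complement.
The integers 12, …, 21 (10 of them) are such a set: any two sum to at least 12+13 = 25 and at most 20+21 = 41 < 42.
Pigeonhole: any 11th integer completes one of the 5 pairs, so 11 choices force a sum of 42.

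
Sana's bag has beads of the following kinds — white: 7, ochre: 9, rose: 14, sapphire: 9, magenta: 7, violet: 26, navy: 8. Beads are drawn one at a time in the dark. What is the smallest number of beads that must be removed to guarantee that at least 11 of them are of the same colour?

By pigeonhole, put each drawn bead into a box by colour. The largest draw with every box below 11 takes min(count, 10) from each colour; colours with fewer than 10 contribute all they have.
Σ min(cᵢ, 10) = 7 + 9 + 10 + 9 + 7 + 10 + 8 = 60.
Draw number 60 + 1 = 61 must push one box to 11.

61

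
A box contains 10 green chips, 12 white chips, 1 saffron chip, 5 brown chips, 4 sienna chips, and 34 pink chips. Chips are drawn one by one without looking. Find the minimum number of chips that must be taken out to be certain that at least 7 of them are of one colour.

29

By pigeonhole, the 6 colours are the holes; the chips drawn are the pigeons.
To avoid 7 of any one colour, the worst case takes at most 6 of each colour, or every chip of a colour that has fewer than 6.
That gives 6 + 6 + 1 + 5 + 4 + 6 = 28 chips with no colour reaching 7.
The next chip forces some colour to 7, so 28 + 1 = 29.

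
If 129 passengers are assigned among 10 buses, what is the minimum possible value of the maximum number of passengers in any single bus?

The 10 buses are the holes and the 129 passengers are the pigeons.
If every bus held at most 12 passengers, the total would be at most 10 × 12 = 120, which is less than 129.
So some bus holds at least ⌈129/10⌉ = 13 passengers.

13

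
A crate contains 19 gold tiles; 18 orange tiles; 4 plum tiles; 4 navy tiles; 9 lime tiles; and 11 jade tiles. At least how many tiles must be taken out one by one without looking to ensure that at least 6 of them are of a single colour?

29

An adversary could hand out at most 5 tiles per colour (plum, navy run out sooner): 5 + 5 + 4 + 4 + 5 + 5 = 28 tiles and still no colour has 6.
By the pigeonhole principle, one more tile lands in a colour already at 5, so 29 draws are enough and 28 are not.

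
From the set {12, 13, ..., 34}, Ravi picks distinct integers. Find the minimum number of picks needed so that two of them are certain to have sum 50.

A set avoiding the sum 50 can contain at most one of each pair {x, 50−x}, plus the 5 elements whose complement lies outside the range or equal to its own complement.
The integers 12, …, 25 (14 of them) are such a set: any two sum to at least 12+13 = 25 and at most 24+25 = 49 < 50.
By pigeonhole, any 15th integer completes one of the 9 pairs, so 15 choices force a sum of 50.

15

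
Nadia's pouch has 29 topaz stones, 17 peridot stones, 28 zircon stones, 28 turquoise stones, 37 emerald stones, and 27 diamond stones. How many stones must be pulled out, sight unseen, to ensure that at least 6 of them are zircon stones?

In the worst case for collecting zircon stones, every non-zircon stone comes out first.
There are 29 + 17 + 28 + 37 + 27 = 138 non-zircon stones altogether.
After those, each further stone must be zircon, so 138 + 6 = 144 draws guarantee 6 zircon stones.

144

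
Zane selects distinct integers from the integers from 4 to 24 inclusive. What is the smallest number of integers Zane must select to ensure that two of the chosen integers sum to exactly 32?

Group the elements by complementary pair {x, 32−x}: {8,24}, {9,23}, {10,22}, …, giving 8 two-element pairs, the single value 16 (it cannot pair with itself since the integers are distinct), and 4 integers whose partner 32−x falls outside [4,24].
Pigeonhole: treating each of those 13 groups as a pigeonhole, one can pick one integer per group — 13 integers — with no two summing to 32.
The 14th integer lands in an occupied pair, forcing a sum of 32.

14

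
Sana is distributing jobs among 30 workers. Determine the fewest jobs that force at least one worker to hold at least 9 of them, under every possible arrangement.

With 240 jobs one could put exactly 8 in each of the 30 workers, and no worker would reach 9.
One more job must land in a worker that already has 8, giving it 9.
So 30 × 8 + 1 = 241 jobs are required.

241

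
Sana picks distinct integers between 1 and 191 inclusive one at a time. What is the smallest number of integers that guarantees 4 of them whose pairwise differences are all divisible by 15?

46

Integers whose pairwise differences are multiples of 15 are exactly those sharing a remainder mod 15. Pigeonhole: the 15 residue classes mod 15 are the pigeonholes.
With 45 integers one could put 3 in each residue class and have no class reach 4.
The 46th integer pushes some class to 4, so 15·3 + 1 = 46.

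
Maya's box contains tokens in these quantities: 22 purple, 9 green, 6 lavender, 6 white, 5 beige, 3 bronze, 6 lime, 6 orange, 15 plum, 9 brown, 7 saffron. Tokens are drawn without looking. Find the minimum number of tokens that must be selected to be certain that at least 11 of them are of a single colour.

78

An adversary could hand out at most 10 tokens per colour (9 colours run out sooner): 10 + 9 + 6 + 6 + 5 + 3 + 6 + 6 + 10 + 9 + 7 = 77 tokens and still no colour has 11.
By pigeonhole, one more token lands in a colour already at 10, so 78 draws are enough and 77 are not.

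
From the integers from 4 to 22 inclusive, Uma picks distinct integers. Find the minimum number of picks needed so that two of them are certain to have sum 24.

12

A set avoiding the sum 24 can contain at most one of each pair {x, 24−x}, plus the 3 elements whose complement lies outside the range or equal to its own complement.
The integers 12, …, 22 (11 of them) are such a set: any two sum to at least 12+13 = 25 > 24.
Any 12th integer completes one of the 8 pairs, so 12 choices force a sum of 24.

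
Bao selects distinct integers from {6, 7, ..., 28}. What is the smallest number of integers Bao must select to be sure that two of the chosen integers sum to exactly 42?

Group the elements by complementary pair {x, 42−x}: {14,28}, {15,27}, {16,26}, …, giving 7 two-element pairs; the single value 21 (it cannot pair with itself since the integers are distinct); and 8 integers whose partner 42−x falls outside [6,28].
By pigeonhole, treating each of those 16 groups as a pigeonhole, one can pick one integer per group — 16 integers — with no two summing to 42.
The 17th integer lands in an occupied pair, forcing a sum of 42.

17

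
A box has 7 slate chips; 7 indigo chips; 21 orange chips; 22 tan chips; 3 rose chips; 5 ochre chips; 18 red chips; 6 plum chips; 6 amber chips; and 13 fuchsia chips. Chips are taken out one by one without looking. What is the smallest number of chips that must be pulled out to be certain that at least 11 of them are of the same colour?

75

Pigeonhole: the 10 colours are the holes; the chips drawn are the pigeons.
To avoid 11 of any one colour, the worst case takes at most 10 of each colour, or every chip of a colour that has fewer than 10.
That gives 7 + 7 + 10 + 10 + 3 + 5 + 10 + 6 + 6 + 10 = 74 chips with no colour reaching 11.
The next chip forces some colour to 11, so 74 + 1 = 75.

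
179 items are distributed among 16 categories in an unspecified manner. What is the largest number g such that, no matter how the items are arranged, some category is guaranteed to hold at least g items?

12

By the pigeonhole principle, the 16 categories are the holes and the 179 items are the pigeons.
If every category held at most 11 items, the total would be at most 16 × 11 = 176, which is less than 179.
So some category holds at least ⌈179/16⌉ = 12 items.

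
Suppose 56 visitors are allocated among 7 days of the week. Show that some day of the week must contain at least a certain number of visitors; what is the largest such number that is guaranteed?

8

The 7 days of the week are the holes and the 56 visitors are the pigeons.
If every day of the week held at most 7 visitors, the total would be at most 7 × 7 = 49, which is less than 56.
So some day of the week holds at least ⌈56/7⌉ = 8 visitors.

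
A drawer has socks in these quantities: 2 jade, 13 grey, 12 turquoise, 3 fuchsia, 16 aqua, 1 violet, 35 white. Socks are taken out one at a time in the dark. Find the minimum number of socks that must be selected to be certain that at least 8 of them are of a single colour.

An adversary could hand out at most 7 socks per colour (jade, fuchsia, violet run out sooner): 2 + 7 + 7 + 3 + 7 + 1 + 7 = 34 socks and still no colour has 8.
One more sock lands in a colour already at 7, so 35 draws are enough and 34 are not.

35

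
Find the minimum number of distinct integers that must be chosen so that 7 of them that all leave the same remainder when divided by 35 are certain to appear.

The 35 residue classes mod 35 are the pigeonholes.
With 210 integers one could put 6 in each residue class and have no class reach 7.
The 211th integer pushes some class to 7, so 35·6 + 1 = 211.

211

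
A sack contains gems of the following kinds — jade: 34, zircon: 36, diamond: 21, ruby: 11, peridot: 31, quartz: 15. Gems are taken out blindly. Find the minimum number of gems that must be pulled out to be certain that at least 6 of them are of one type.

31

The 6 types are the holes; the gems drawn are the pigeons.
To avoid 6 of any one type, the worst case takes at most 5 of each type.
That gives 5 + 5 + 5 + 5 + 5 + 5 = 30 gems with no type reaching 6.
The next gem forces some type to 6, so 30 + 1 = 31.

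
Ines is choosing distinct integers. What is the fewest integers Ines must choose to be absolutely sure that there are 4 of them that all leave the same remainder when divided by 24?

73

The 24 residue classes mod 24 are the pigeonholes.
With 72 integers one could put 3 in each residue class and have no class reach 4.
The 73rd integer pushes some class to 4, so 24·3 + 1 = 73.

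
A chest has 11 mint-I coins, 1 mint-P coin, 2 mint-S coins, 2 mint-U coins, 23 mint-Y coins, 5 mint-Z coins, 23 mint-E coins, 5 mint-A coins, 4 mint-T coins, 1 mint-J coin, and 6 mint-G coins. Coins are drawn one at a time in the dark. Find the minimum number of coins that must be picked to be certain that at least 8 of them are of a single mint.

48

Pigeonhole: the 11 mints are the holes; the coins drawn are the pigeons.
To avoid 8 of any one mint, the worst case takes at most 7 of each mint, or every coin of a mint that has fewer than 7.
That gives 7 + 1 + 2 + 2 + 7 + 5 + 7 + 5 + 4 + 1 + 6 = 47 coins with no mint reaching 8.
The next coin forces some mint to 8, so 47 + 1 = 48.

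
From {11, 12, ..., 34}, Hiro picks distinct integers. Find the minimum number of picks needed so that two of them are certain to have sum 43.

14

Group the elements by complementary pair {x, 43−x}: {11,32}, {12,31}, {13,30}, …, giving 11 two-element pairs and 2 integers whose partner 43−x falls outside [11,34].
Pigeonhole: treating each of those 13 groups as a pigeonhole, one can pick one integer per group — 13 integers — with no two summing to 43.
The 14th integer lands in an occupied pair, forcing a sum of 43.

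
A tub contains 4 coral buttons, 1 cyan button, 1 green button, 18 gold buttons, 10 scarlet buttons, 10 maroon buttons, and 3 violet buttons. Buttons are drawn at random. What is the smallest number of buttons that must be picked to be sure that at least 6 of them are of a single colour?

25

By pigeonhole, the 7 colours are the holes; the buttons drawn are the pigeons.
To avoid 6 of any one colour, the worst case takes at most 5 of each colour, or every button of a colour that has fewer than 5.
That gives 4 + 1 + 1 + 5 + 5 + 5 + 3 = 24 buttons with no colour reaching 6.
The next button forces some colour to 6, so 24 + 1 = 25.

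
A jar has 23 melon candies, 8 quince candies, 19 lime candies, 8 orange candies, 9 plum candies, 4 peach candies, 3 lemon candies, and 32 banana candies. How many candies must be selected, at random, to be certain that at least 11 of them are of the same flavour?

An adversary could hand out at most 10 candies per flavour (5 flavours run out sooner): 10 + 8 + 10 + 8 + 9 + 4 + 3 + 10 = 62 candies and still no flavour has 11.
One more candy lands in a flavour already at 10, so 63 draws are enough and 62 are not.

63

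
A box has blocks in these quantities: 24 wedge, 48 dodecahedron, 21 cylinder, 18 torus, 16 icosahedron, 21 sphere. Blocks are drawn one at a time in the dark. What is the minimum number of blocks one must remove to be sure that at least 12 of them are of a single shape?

67

Put each drawn block into a box by shape. The largest draw with every box below 12 takes min(count, 11) from each shape.
Σ min(cᵢ, 11) = 11 + 11 + 11 + 11 + 11 + 11 = 66.
Draw number 66 + 1 = 67 must push one box to 12.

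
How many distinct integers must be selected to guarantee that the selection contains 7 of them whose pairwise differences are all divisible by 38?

229

Integers whose pairwise differences are multiples of 38 are exactly those sharing a remainder mod 38. By the pigeonhole principle, the 38 residue classes mod 38 are the pigeonholes.
With 228 integers one could put 6 in each residue class and have no class reach 7.
The 229th integer pushes some class to 7, so 38·6 + 1 = 229.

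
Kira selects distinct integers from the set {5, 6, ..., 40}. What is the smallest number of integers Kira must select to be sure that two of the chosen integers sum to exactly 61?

Group the elements by complementary pair {x, 61−x}: {21,40}, {22,39}, {23,38}, …, giving 10 two-element pairs and 16 integers whose partner 61−x falls outside [5,40].
Treating each of those 26 groups as a pigeonhole, one can pick one integer per group — 26 integers — with no two summing to 61.
The 27th integer lands in an occupied pair, forcing a sum of 61.

27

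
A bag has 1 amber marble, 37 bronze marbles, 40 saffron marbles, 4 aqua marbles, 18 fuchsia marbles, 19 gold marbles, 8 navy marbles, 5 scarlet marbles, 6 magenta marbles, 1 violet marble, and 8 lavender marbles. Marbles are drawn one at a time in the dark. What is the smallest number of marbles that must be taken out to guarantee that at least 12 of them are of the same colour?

By pigeonhole, put each drawn marble into a box by colour. The largest draw with every box below 12 takes min(count, 11) from each colour; colours with fewer than 11 contribute all they have.
Σ min(cᵢ, 11) = 1 + 11 + 11 + 4 + 11 + 11 + 8 + 5 + 6 + 1 + 8 = 77.
Draw number 77 + 1 = 78 must push one box to 12.

78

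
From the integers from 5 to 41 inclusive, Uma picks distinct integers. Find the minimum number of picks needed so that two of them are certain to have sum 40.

Two chosen integers sum to 40 exactly when both halves of some pair {x, 40−x} with 5 ≤ x ≤ 40−x ≤ 35 are chosen — 15 such pairs.
The remaining 7 elements (those with no distinct partner in range) can never complete a 40-sum, so the worst case takes all of them and one from each pair: 7 + 15 = 22.
By pigeonhole, the 23rd integer has to be the second member of some pair, so 22 + 1 = 23.

23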